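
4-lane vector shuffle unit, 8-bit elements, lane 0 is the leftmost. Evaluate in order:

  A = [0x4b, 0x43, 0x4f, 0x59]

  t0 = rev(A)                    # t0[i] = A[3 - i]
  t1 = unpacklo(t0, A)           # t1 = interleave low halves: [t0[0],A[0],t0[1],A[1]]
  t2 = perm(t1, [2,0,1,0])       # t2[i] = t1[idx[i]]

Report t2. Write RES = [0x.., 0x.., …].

RES = [ 0x4f  0x59  0x4b  0x59 ]

  t0: 59 4f 43 4b
  t1: 59 4b 4f 43
  t2: 4f 59 4b 59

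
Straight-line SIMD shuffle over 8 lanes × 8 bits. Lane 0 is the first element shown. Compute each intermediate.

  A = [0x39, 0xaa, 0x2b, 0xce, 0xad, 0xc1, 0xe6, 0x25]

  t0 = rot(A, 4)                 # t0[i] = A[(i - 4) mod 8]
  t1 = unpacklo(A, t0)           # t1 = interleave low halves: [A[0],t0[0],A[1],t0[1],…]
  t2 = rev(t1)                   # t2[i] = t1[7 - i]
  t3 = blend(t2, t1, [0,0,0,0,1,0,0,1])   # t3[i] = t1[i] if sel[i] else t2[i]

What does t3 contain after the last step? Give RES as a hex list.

  t0: ad c1 e6 25 39 aa 2b ce
  t1: 39 ad aa c1 2b e6 ce 25
  t2: 25 ce e6 2b c1 aa ad 39
  t3: 25 ce e6 2b 2b aa ad 25

RES = [0x25, 0xce, 0xe6, 0x2b, 0x2b, 0xaa, 0xad, 0x25]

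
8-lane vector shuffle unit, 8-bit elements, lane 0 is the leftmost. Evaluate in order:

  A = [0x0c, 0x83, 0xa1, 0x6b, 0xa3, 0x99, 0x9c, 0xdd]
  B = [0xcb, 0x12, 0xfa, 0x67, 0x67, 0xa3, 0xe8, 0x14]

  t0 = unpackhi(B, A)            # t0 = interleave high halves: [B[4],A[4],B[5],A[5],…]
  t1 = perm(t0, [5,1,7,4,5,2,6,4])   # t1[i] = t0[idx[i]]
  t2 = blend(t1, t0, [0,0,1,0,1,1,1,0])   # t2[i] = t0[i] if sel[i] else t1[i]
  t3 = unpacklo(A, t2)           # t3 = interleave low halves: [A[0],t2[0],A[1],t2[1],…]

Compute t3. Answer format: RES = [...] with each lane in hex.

RES = [0x0c, 0x9c, 0x83, 0xa3, 0xa1, 0xa3, 0x6b, 0xe8]

→ t0 |67|a3|a3|99|e8|9c|14|dd|
→ t1 |9c|a3|dd|e8|9c|a3|14|e8|
→ t2 |9c|a3|a3|e8|e8|9c|14|e8|
→ t3 |0c|9c|83|a3|a1|a3|6b|e8|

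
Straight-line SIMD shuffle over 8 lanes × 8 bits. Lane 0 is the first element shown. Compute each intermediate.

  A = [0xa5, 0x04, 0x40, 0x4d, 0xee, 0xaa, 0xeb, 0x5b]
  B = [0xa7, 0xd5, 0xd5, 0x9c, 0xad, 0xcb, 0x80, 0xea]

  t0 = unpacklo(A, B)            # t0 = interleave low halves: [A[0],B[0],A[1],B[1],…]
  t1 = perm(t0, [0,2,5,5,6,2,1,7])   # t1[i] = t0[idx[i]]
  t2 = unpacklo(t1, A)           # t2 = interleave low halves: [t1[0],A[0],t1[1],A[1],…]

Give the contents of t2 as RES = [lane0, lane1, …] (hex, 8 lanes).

t0 = [0xa5, 0xa7, 0x04, 0xd5, 0x40, 0xd5, 0x4d, 0x9c]
t1 = [0xa5, 0x04, 0xd5, 0xd5, 0x4d, 0x04, 0xa7, 0x9c]
t2 = [0xa5, 0xa5, 0x04, 0x04, 0xd5, 0x40, 0xd5, 0x4d]

RES = [ 0xa5  0xa5  0x04  0x04  0xd5  0x40  0xd5  0x4d ]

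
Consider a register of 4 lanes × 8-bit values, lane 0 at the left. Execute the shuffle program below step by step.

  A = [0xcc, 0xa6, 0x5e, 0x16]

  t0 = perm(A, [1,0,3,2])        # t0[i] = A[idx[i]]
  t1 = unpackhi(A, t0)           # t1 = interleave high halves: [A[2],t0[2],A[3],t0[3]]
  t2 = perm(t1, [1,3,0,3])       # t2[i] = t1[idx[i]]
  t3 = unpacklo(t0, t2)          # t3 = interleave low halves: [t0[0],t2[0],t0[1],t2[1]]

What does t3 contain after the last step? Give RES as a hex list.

t0 = [0xa6, 0xcc, 0x16, 0x5e]
t1 = [0x5e, 0x16, 0x16, 0x5e]
t2 = [0x16, 0x5e, 0x5e, 0x5e]
t3 = [0xa6, 0x16, 0xcc, 0x5e]

RES = [0xa6, 0x16, 0xcc, 0x5e]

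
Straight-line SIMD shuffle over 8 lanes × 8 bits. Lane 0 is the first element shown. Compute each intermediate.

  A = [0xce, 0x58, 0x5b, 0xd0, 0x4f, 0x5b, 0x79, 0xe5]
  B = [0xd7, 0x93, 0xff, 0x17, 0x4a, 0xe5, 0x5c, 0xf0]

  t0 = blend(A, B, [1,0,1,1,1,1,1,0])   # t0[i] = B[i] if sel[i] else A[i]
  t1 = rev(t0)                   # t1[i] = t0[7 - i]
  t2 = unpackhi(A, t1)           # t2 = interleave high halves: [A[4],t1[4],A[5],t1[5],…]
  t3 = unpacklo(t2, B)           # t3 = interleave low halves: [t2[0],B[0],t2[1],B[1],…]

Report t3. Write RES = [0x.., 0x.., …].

→ t0 |d7|58|ff|17|4a|e5|5c|e5|
→ t1 |e5|5c|e5|4a|17|ff|58|d7|
→ t2 |4f|17|5b|ff|79|58|e5|d7|
→ t3 |4f|d7|17|93|5b|ff|ff|17|

RES = [0x4f, 0xd7, 0x17, 0x93, 0x5b, 0xff, 0xff, 0x17]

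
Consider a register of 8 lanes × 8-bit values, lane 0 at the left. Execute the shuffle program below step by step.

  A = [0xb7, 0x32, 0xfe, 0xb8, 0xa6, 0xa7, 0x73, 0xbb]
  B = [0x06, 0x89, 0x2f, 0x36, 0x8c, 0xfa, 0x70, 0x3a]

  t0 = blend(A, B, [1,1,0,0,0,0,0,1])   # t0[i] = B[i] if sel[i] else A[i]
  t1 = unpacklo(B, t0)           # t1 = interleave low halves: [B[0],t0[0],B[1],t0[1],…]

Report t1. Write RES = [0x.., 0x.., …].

  t0: 06 89 fe b8 a6 a7 73 3a
  t1: 06 06 89 89 2f fe 36 b8

RES = [0x06, 0x06, 0x89, 0x89, 0x2f, 0xfe, 0x36, 0xb8]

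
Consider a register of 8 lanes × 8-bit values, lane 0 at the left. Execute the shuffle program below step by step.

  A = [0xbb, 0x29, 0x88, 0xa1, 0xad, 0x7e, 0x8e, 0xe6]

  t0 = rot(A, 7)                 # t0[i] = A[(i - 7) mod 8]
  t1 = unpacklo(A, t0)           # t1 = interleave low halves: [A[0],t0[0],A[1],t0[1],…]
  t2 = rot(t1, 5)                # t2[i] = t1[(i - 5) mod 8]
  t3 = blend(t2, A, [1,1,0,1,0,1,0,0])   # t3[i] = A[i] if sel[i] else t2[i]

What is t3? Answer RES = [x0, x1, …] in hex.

RES = [0xbb, 0x29, 0xa1, 0xa1, 0xad, 0x7e, 0x29, 0x29]

  t0: 29 88 a1 ad 7e 8e e6 bb
  t1: bb 29 29 88 88 a1 a1 ad
  t2: 88 88 a1 a1 ad bb 29 29
  t3: bb 29 a1 a1 ad 7e 29 29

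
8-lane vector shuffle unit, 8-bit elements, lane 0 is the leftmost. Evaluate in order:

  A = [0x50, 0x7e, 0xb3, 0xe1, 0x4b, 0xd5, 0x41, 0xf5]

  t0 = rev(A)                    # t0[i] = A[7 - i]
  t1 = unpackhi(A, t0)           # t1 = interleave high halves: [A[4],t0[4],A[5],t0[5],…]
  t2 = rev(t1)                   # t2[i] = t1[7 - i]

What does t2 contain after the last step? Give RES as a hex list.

t0 = [0xf5, 0x41, 0xd5, 0x4b, 0xe1, 0xb3, 0x7e, 0x50]
t1 = [0x4b, 0xe1, 0xd5, 0xb3, 0x41, 0x7e, 0xf5, 0x50]
t2 = [0x50, 0xf5, 0x7e, 0x41, 0xb3, 0xd5, 0xe1, 0x4b]

RES = [ 0x50  0xf5  0x7e  0x41  0xb3  0xd5  0xe1  0x4b ]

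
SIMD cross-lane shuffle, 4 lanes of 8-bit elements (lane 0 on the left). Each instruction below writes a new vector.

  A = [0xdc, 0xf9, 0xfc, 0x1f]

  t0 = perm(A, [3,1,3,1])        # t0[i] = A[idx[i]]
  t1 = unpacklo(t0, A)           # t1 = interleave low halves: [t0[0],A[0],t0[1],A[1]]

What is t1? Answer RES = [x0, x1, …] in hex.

RES = [0x1f, 0xdc, 0xf9, 0xf9]

  t0: 1f f9 1f f9
  t1: 1f dc f9 f9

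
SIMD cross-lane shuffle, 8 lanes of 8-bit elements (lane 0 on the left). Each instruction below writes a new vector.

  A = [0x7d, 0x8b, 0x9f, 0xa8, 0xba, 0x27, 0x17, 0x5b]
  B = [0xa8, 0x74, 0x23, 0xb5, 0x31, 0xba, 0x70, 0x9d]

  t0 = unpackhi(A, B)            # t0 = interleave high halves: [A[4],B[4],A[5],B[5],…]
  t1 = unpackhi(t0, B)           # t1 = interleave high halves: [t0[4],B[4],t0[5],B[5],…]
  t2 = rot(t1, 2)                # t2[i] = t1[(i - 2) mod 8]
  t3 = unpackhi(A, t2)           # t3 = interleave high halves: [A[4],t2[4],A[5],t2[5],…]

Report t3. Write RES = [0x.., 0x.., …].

t0 = [0xba, 0x31, 0x27, 0xba, 0x17, 0x70, 0x5b, 0x9d]
t1 = [0x17, 0x31, 0x70, 0xba, 0x5b, 0x70, 0x9d, 0x9d]
t2 = [0x9d, 0x9d, 0x17, 0x31, 0x70, 0xba, 0x5b, 0x70]
t3 = [0xba, 0x70, 0x27, 0xba, 0x17, 0x5b, 0x5b, 0x70]

RES = [0xba, 0x70, 0x27, 0xba, 0x17, 0x5b, 0x5b, 0x70]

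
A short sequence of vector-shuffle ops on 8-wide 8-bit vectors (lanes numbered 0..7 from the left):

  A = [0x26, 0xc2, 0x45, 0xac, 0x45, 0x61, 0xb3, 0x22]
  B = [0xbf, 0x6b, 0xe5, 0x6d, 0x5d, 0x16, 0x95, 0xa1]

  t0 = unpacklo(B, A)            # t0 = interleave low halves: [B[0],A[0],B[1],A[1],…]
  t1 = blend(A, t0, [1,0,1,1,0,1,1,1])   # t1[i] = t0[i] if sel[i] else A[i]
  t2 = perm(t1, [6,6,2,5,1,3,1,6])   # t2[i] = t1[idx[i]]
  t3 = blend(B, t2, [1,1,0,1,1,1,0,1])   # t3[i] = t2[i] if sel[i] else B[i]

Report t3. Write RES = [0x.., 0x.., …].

t0 = [0xbf, 0x26, 0x6b, 0xc2, 0xe5, 0x45, 0x6d, 0xac]
t1 = [0xbf, 0xc2, 0x6b, 0xc2, 0x45, 0x45, 0x6d, 0xac]
t2 = [0x6d, 0x6d, 0x6b, 0x45, 0xc2, 0xc2, 0xc2, 0x6d]
t3 = [0x6d, 0x6d, 0xe5, 0x45, 0xc2, 0xc2, 0x95, 0x6d]

RES = [ 0x6d  0x6d  0xe5  0x45  0xc2  0xc2  0x95  0x6d ]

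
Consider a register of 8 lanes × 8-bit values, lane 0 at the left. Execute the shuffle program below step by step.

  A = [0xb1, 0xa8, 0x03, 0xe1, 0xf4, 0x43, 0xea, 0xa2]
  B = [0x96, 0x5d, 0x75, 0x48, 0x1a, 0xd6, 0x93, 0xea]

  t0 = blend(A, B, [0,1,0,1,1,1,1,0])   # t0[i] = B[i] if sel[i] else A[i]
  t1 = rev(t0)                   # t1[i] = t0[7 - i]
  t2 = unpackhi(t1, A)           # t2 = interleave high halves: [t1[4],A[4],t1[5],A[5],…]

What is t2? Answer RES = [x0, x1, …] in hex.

RES = [ 0x48  0xf4  0x03  0x43  0x5d  0xea  0xb1  0xa2 ]

t0 = [0xb1, 0x5d, 0x03, 0x48, 0x1a, 0xd6, 0x93, 0xa2]
t1 = [0xa2, 0x93, 0xd6, 0x1a, 0x48, 0x03, 0x5d, 0xb1]
t2 = [0x48, 0xf4, 0x03, 0x43, 0x5d, 0xea, 0xb1, 0xa2]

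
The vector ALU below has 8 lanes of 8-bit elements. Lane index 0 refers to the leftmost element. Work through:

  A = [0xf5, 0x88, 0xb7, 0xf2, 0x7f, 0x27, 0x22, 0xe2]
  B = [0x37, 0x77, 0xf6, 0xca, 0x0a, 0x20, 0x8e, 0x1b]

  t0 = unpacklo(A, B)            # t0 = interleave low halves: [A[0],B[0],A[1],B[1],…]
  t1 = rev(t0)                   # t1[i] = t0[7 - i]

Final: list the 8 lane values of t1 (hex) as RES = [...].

RES = [ 0xca  0xf2  0xf6  0xb7  0x77  0x88  0x37  0xf5 ]

→ t0 |f5|37|88|77|b7|f6|f2|ca|
→ t1 |ca|f2|f6|b7|77|88|37|f5|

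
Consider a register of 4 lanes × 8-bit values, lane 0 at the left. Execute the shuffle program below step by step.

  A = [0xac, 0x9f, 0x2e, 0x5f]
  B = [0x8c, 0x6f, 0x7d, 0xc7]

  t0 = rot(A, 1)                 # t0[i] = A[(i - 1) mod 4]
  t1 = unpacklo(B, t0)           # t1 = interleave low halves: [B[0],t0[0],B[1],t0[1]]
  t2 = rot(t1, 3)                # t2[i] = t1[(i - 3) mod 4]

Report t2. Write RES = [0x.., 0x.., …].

t0 = [0x5f, 0xac, 0x9f, 0x2e]
t1 = [0x8c, 0x5f, 0x6f, 0xac]
t2 = [0x5f, 0x6f, 0xac, 0x8c]

RES = [ 0x5f  0x6f  0xac  0x8c ]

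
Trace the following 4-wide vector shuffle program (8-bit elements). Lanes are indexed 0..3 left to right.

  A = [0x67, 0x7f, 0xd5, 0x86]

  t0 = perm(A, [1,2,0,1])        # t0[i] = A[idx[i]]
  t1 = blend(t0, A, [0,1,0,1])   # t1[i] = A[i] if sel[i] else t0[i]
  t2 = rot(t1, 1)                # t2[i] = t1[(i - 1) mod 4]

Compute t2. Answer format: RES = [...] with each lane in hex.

  t0: 7f d5 67 7f
  t1: 7f 7f 67 86
  t2: 86 7f 7f 67

RES = [ 0x86  0x7f  0x7f  0x67 ]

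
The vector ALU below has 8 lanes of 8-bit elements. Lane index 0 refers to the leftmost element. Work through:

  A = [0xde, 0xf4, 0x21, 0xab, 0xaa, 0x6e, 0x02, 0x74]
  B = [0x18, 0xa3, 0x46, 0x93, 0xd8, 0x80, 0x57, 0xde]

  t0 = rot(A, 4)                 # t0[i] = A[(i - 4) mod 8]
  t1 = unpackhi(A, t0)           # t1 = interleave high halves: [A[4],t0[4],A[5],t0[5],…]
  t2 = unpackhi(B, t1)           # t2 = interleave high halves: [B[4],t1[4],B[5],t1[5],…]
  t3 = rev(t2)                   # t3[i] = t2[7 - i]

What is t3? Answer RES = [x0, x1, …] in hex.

→ t0 |aa|6e|02|74|de|f4|21|ab|
→ t1 |aa|de|6e|f4|02|21|74|ab|
→ t2 |d8|02|80|21|57|74|de|ab|
→ t3 |ab|de|74|57|21|80|02|d8|

RES = [0xab, 0xde, 0x74, 0x57, 0x21, 0x80, 0x02, 0xd8]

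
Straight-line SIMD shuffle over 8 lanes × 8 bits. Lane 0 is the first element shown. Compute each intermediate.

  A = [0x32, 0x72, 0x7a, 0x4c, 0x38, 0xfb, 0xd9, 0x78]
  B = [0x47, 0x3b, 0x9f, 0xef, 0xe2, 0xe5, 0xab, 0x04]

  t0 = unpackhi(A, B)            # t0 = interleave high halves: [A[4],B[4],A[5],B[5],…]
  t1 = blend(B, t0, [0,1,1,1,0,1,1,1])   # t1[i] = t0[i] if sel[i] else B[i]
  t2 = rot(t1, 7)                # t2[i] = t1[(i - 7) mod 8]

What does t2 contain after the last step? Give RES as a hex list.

t0 = [0x38, 0xe2, 0xfb, 0xe5, 0xd9, 0xab, 0x78, 0x04]
t1 = [0x47, 0xe2, 0xfb, 0xe5, 0xe2, 0xab, 0x78, 0x04]
t2 = [0xe2, 0xfb, 0xe5, 0xe2, 0xab, 0x78, 0x04, 0x47]

RES = [ 0xe2  0xfb  0xe5  0xe2  0xab  0x78  0x04  0x47 ]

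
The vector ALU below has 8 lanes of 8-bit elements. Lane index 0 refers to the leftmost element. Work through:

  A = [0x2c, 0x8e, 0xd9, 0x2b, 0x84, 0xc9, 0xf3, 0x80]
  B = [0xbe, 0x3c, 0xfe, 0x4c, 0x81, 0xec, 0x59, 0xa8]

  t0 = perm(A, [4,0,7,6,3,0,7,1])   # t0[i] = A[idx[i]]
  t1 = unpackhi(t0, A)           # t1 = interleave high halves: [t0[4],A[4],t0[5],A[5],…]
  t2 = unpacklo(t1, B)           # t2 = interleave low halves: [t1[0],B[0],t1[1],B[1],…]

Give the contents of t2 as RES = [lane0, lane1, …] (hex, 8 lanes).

t0 = [0x84, 0x2c, 0x80, 0xf3, 0x2b, 0x2c, 0x80, 0x8e]
t1 = [0x2b, 0x84, 0x2c, 0xc9, 0x80, 0xf3, 0x8e, 0x80]
t2 = [0x2b, 0xbe, 0x84, 0x3c, 0x2c, 0xfe, 0xc9, 0x4c]

RES = [ 0x2b  0xbe  0x84  0x3c  0x2c  0xfe  0xc9  0x4c ]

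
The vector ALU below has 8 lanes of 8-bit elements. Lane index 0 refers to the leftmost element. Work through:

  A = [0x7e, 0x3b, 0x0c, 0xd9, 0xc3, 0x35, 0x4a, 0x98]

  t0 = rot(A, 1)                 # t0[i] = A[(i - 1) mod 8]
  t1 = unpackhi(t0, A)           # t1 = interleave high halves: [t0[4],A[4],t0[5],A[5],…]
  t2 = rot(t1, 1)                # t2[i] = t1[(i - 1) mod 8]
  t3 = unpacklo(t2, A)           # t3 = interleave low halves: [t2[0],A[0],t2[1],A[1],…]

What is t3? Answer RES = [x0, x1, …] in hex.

→ t0 |98|7e|3b|0c|d9|c3|35|4a|
→ t1 |d9|c3|c3|35|35|4a|4a|98|
→ t2 |98|d9|c3|c3|35|35|4a|4a|
→ t3 |98|7e|d9|3b|c3|0c|c3|d9|

RES = [ 0x98  0x7e  0xd9  0x3b  0xc3  0x0c  0xc3  0xd9 ]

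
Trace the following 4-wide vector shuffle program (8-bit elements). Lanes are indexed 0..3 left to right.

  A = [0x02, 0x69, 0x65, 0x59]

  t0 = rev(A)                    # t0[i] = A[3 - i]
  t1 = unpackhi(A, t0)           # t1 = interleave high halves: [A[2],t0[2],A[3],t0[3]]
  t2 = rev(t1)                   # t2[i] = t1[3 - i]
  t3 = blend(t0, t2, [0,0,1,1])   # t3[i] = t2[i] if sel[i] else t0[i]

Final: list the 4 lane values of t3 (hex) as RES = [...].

→ t0 |59|65|69|02|
→ t1 |65|69|59|02|
→ t2 |02|59|69|65|
→ t3 |59|65|69|65|

RES = [ 0x59  0x65  0x69  0x65 ]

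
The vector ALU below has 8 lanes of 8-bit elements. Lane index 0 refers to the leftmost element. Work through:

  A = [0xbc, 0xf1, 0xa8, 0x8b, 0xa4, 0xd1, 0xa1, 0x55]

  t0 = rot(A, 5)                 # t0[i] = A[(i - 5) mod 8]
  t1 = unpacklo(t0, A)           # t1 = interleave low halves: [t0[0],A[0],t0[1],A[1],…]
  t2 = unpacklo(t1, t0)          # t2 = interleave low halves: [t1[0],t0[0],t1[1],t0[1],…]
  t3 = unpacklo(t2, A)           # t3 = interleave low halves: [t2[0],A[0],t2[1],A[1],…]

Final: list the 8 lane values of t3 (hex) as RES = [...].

RES = [ 0x8b  0xbc  0x8b  0xf1  0xbc  0xa8  0xa4  0x8b ]

t0 = [0x8b, 0xa4, 0xd1, 0xa1, 0x55, 0xbc, 0xf1, 0xa8]
t1 = [0x8b, 0xbc, 0xa4, 0xf1, 0xd1, 0xa8, 0xa1, 0x8b]
t2 = [0x8b, 0x8b, 0xbc, 0xa4, 0xa4, 0xd1, 0xf1, 0xa1]
t3 = [0x8b, 0xbc, 0x8b, 0xf1, 0xbc, 0xa8, 0xa4, 0x8b]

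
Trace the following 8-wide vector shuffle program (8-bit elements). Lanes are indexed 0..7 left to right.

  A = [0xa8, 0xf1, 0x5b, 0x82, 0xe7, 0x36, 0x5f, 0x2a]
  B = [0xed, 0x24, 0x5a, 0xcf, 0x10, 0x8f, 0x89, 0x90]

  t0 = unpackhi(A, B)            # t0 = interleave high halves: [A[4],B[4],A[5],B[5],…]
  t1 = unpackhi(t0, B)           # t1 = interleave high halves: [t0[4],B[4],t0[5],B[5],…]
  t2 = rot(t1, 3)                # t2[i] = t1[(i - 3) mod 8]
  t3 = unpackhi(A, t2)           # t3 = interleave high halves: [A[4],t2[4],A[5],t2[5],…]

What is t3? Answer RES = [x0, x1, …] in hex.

RES = [0xe7, 0x10, 0x36, 0x89, 0x5f, 0x8f, 0x2a, 0x2a]

→ t0 |e7|10|36|8f|5f|89|2a|90|
→ t1 |5f|10|89|8f|2a|89|90|90|
→ t2 |89|90|90|5f|10|89|8f|2a|
→ t3 |e7|10|36|89|5f|8f|2a|2a|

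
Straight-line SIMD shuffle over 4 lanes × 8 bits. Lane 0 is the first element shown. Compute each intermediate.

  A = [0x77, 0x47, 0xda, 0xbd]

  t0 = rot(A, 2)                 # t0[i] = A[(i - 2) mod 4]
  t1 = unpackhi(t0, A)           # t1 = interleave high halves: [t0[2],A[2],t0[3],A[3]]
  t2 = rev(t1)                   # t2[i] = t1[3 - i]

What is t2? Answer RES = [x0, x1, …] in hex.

t0 = [0xda, 0xbd, 0x77, 0x47]
t1 = [0x77, 0xda, 0x47, 0xbd]
t2 = [0xbd, 0x47, 0xda, 0x77]

RES = [0xbd, 0x47, 0xda, 0x77]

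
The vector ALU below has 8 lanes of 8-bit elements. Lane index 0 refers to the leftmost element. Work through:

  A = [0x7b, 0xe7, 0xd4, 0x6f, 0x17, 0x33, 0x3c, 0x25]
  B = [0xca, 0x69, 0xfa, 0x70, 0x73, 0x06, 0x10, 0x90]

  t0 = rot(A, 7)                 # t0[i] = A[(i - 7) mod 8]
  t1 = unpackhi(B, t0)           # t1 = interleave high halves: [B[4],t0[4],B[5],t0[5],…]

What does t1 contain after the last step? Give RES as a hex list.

→ t0 |e7|d4|6f|17|33|3c|25|7b|
→ t1 |73|33|06|3c|10|25|90|7b|

RES = [0x73, 0x33, 0x06, 0x3c, 0x10, 0x25, 0x90, 0x7b]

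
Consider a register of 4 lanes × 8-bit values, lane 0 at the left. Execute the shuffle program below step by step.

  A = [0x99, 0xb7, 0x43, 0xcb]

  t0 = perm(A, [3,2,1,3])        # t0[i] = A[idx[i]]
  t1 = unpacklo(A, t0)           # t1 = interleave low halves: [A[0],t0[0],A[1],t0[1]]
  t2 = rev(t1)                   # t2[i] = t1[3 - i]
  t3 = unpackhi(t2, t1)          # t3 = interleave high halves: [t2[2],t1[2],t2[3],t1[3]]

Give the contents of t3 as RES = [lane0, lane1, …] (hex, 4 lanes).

  t0: cb 43 b7 cb
  t1: 99 cb b7 43
  t2: 43 b7 cb 99
  t3: cb b7 99 43

RES = [0xcb, 0xb7, 0x99, 0x43]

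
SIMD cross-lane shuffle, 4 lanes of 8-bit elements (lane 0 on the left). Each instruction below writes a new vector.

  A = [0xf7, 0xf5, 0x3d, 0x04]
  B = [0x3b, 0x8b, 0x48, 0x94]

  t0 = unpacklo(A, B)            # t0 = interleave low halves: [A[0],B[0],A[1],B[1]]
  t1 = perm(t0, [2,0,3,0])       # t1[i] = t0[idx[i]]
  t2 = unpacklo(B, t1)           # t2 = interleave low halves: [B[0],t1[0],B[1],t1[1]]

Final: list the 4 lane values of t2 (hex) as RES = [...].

RES = [0x3b, 0xf5, 0x8b, 0xf7]

t0 = [0xf7, 0x3b, 0xf5, 0x8b]
t1 = [0xf5, 0xf7, 0x8b, 0xf7]
t2 = [0x3b, 0xf5, 0x8b, 0xf7]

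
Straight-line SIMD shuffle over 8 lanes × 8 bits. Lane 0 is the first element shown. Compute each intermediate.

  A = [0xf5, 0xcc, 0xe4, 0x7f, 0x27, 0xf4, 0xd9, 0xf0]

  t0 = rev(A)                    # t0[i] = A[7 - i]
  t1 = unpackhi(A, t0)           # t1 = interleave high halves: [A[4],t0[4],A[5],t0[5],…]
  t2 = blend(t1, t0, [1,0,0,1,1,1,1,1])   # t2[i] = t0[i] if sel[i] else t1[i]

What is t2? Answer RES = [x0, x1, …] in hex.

RES = [0xf0, 0x7f, 0xf4, 0x27, 0x7f, 0xe4, 0xcc, 0xf5]

t0 = [0xf0, 0xd9, 0xf4, 0x27, 0x7f, 0xe4, 0xcc, 0xf5]
t1 = [0x27, 0x7f, 0xf4, 0xe4, 0xd9, 0xcc, 0xf0, 0xf5]
t2 = [0xf0, 0x7f, 0xf4, 0x27, 0x7f, 0xe4, 0xcc, 0xf5]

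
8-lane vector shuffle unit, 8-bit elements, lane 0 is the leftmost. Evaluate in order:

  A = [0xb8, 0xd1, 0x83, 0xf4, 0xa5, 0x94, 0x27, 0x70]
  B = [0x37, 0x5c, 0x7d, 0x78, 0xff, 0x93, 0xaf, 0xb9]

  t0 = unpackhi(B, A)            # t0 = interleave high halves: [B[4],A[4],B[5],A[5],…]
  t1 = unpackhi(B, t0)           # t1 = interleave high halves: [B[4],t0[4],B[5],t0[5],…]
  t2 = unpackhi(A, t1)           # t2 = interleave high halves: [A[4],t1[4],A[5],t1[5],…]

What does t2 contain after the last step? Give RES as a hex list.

t0 = [0xff, 0xa5, 0x93, 0x94, 0xaf, 0x27, 0xb9, 0x70]
t1 = [0xff, 0xaf, 0x93, 0x27, 0xaf, 0xb9, 0xb9, 0x70]
t2 = [0xa5, 0xaf, 0x94, 0xb9, 0x27, 0xb9, 0x70, 0x70]

RES = [ 0xa5  0xaf  0x94  0xb9  0x27  0xb9  0x70  0x70 ]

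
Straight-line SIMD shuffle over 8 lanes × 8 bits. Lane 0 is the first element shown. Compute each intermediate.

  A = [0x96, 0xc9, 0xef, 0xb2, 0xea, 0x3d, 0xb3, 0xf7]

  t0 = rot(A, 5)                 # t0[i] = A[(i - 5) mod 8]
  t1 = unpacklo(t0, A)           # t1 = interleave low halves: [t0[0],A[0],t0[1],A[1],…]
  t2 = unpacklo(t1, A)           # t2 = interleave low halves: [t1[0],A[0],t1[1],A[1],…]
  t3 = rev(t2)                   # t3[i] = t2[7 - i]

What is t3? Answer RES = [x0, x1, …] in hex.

→ t0 |b2|ea|3d|b3|f7|96|c9|ef|
→ t1 |b2|96|ea|c9|3d|ef|b3|b2|
→ t2 |b2|96|96|c9|ea|ef|c9|b2|
→ t3 |b2|c9|ef|ea|c9|96|96|b2|

RES = [ 0xb2  0xc9  0xef  0xea  0xc9  0x96  0x96  0xb2 ]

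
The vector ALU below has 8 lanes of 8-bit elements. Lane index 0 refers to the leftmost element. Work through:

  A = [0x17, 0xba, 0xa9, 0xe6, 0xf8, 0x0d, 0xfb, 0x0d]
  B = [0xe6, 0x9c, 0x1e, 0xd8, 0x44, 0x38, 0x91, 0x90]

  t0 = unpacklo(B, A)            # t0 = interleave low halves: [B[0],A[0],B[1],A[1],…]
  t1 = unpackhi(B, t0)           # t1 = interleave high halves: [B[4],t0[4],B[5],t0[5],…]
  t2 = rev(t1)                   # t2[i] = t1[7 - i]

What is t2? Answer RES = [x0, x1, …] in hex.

RES = [0xe6, 0x90, 0xd8, 0x91, 0xa9, 0x38, 0x1e, 0x44]

→ t0 |e6|17|9c|ba|1e|a9|d8|e6|
→ t1 |44|1e|38|a9|91|d8|90|e6|
→ t2 |e6|90|d8|91|a9|38|1e|44|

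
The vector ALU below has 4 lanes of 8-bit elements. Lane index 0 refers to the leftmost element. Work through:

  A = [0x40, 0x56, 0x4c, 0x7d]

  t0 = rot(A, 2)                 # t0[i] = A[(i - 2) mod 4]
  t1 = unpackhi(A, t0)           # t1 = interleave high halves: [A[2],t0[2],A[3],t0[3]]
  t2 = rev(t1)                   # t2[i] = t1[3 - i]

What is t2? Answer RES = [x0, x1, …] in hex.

RES = [ 0x56  0x7d  0x40  0x4c ]

t0 = [0x4c, 0x7d, 0x40, 0x56]
t1 = [0x4c, 0x40, 0x7d, 0x56]
t2 = [0x56, 0x7d, 0x40, 0x4c]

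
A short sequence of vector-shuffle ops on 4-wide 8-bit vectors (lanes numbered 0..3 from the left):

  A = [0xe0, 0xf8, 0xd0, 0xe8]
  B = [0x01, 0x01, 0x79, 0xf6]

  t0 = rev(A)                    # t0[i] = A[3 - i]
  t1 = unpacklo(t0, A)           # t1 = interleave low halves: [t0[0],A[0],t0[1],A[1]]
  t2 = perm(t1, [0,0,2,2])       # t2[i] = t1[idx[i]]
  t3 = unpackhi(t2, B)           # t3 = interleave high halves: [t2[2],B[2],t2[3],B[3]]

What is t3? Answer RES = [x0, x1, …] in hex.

t0 = [0xe8, 0xd0, 0xf8, 0xe0]
t1 = [0xe8, 0xe0, 0xd0, 0xf8]
t2 = [0xe8, 0xe8, 0xd0, 0xd0]
t3 = [0xd0, 0x79, 0xd0, 0xf6]

RES = [0xd0, 0x79, 0xd0, 0xf6]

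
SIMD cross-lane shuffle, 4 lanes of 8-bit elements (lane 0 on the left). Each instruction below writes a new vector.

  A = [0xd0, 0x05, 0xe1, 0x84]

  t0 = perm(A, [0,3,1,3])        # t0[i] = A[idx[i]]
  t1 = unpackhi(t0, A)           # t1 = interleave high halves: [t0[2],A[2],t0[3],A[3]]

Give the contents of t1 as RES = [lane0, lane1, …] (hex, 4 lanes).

RES = [0x05, 0xe1, 0x84, 0x84]

t0 = [0xd0, 0x84, 0x05, 0x84]
t1 = [0x05, 0xe1, 0x84, 0x84]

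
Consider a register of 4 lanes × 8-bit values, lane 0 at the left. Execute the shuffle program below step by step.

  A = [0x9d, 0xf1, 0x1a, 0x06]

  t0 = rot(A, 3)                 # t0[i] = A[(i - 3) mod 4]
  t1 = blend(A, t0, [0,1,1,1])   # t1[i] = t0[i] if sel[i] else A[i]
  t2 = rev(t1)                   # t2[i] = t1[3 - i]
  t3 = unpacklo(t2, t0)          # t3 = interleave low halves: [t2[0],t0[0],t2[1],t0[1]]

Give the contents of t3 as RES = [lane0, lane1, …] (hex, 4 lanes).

RES = [0x9d, 0xf1, 0x06, 0x1a]

t0 = [0xf1, 0x1a, 0x06, 0x9d]
t1 = [0x9d, 0x1a, 0x06, 0x9d]
t2 = [0x9d, 0x06, 0x1a, 0x9d]
t3 = [0x9d, 0xf1, 0x06, 0x1a]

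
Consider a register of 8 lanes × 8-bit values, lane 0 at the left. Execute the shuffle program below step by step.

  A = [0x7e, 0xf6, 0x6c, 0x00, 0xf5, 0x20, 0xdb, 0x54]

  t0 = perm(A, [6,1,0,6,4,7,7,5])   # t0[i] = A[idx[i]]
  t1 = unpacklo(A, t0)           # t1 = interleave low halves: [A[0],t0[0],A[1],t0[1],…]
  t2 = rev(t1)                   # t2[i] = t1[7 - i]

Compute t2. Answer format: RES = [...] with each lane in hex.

→ t0 |db|f6|7e|db|f5|54|54|20|
→ t1 |7e|db|f6|f6|6c|7e|00|db|
→ t2 |db|00|7e|6c|f6|f6|db|7e|

RES = [0xdb, 0x00, 0x7e, 0x6c, 0xf6, 0xf6, 0xdb, 0x7e]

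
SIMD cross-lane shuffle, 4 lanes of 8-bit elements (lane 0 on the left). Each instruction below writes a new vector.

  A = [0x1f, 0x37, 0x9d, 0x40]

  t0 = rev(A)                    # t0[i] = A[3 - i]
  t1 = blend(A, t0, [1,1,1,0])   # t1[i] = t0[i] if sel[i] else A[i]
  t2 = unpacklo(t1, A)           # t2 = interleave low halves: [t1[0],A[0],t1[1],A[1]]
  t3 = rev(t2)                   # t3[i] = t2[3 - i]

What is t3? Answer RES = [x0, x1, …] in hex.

  t0: 40 9d 37 1f
  t1: 40 9d 37 40
  t2: 40 1f 9d 37
  t3: 37 9d 1f 40

RES = [0x37, 0x9d, 0x1f, 0x40]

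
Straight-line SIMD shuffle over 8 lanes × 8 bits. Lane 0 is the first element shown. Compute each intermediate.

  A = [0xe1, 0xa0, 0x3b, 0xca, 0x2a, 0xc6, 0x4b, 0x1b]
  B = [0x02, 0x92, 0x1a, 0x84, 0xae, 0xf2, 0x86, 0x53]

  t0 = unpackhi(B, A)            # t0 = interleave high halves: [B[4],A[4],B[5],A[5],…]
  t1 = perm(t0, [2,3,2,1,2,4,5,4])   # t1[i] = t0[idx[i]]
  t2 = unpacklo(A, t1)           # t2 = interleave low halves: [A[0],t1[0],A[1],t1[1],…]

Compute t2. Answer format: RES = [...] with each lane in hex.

RES = [0xe1, 0xf2, 0xa0, 0xc6, 0x3b, 0xf2, 0xca, 0x2a]

  t0: ae 2a f2 c6 86 4b 53 1b
  t1: f2 c6 f2 2a f2 86 4b 86
  t2: e1 f2 a0 c6 3b f2 ca 2a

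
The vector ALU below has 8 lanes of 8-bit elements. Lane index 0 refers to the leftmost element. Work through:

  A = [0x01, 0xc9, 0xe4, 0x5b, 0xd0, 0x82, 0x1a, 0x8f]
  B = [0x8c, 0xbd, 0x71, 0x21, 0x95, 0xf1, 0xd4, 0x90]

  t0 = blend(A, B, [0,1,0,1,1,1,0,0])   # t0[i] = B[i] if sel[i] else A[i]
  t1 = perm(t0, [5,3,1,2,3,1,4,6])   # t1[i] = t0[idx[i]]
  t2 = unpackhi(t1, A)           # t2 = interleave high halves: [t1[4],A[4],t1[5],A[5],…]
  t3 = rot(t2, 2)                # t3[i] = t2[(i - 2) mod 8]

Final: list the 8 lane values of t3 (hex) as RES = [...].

→ t0 |01|bd|e4|21|95|f1|1a|8f|
→ t1 |f1|21|bd|e4|21|bd|95|1a|
→ t2 |21|d0|bd|82|95|1a|1a|8f|
→ t3 |1a|8f|21|d0|bd|82|95|1a|

RES = [ 0x1a  0x8f  0x21  0xd0  0xbd  0x82  0x95  0x1a ]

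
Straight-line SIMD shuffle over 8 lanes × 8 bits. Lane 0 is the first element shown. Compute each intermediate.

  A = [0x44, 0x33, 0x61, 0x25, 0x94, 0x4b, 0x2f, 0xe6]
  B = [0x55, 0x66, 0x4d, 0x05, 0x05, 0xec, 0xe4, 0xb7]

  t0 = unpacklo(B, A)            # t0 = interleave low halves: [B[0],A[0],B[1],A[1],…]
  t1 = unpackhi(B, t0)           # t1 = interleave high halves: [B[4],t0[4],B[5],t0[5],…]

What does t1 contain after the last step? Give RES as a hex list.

RES = [0x05, 0x4d, 0xec, 0x61, 0xe4, 0x05, 0xb7, 0x25]

→ t0 |55|44|66|33|4d|61|05|25|
→ t1 |05|4d|ec|61|e4|05|b7|25|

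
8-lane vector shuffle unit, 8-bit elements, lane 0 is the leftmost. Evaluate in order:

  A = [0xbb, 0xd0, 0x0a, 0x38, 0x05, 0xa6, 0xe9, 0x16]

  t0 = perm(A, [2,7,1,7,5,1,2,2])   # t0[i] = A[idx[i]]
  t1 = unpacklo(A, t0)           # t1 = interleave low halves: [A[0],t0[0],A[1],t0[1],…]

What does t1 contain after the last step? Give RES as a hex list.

RES = [0xbb, 0x0a, 0xd0, 0x16, 0x0a, 0xd0, 0x38, 0x16]

→ t0 |0a|16|d0|16|a6|d0|0a|0a|
→ t1 |bb|0a|d0|16|0a|d0|38|16|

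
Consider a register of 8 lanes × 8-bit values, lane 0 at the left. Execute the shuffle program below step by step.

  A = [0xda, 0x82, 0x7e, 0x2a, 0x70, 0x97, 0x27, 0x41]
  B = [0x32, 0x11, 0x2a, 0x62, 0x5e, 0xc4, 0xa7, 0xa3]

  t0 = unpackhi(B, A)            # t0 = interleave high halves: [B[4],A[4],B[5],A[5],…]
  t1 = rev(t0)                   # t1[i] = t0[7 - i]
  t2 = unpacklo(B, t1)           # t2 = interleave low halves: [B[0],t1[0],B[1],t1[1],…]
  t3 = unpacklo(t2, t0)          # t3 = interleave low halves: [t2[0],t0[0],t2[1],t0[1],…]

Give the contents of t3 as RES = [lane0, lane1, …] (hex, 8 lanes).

RES = [0x32, 0x5e, 0x41, 0x70, 0x11, 0xc4, 0xa3, 0x97]

t0 = [0x5e, 0x70, 0xc4, 0x97, 0xa7, 0x27, 0xa3, 0x41]
t1 = [0x41, 0xa3, 0x27, 0xa7, 0x97, 0xc4, 0x70, 0x5e]
t2 = [0x32, 0x41, 0x11, 0xa3, 0x2a, 0x27, 0x62, 0xa7]
t3 = [0x32, 0x5e, 0x41, 0x70, 0x11, 0xc4, 0xa3, 0x97]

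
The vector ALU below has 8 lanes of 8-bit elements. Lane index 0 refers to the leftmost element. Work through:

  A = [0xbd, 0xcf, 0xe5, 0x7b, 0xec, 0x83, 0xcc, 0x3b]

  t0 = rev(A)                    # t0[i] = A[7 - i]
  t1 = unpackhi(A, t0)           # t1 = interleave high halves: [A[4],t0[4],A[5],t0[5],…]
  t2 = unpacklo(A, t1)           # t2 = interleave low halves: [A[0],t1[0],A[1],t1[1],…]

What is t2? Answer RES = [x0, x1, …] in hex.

→ t0 |3b|cc|83|ec|7b|e5|cf|bd|
→ t1 |ec|7b|83|e5|cc|cf|3b|bd|
→ t2 |bd|ec|cf|7b|e5|83|7b|e5|

RES = [ 0xbd  0xec  0xcf  0x7b  0xe5  0x83  0x7b  0xe5 ]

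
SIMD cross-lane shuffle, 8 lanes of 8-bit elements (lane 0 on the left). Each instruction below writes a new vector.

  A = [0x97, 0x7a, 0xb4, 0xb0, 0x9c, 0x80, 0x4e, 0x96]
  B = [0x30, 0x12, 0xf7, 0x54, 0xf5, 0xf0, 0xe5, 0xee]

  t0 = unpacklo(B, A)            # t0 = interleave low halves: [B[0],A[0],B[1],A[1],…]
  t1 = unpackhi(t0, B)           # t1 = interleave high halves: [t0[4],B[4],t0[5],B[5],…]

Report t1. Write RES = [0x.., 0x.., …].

→ t0 |30|97|12|7a|f7|b4|54|b0|
→ t1 |f7|f5|b4|f0|54|e5|b0|ee|

RES = [ 0xf7  0xf5  0xb4  0xf0  0x54  0xe5  0xb0  0xee ]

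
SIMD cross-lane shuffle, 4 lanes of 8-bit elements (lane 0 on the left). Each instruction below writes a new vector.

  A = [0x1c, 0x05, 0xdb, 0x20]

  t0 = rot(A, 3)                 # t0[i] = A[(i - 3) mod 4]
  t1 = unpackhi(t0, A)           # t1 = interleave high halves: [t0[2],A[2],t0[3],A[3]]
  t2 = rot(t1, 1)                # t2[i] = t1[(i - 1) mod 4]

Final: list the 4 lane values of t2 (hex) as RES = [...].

  t0: 05 db 20 1c
  t1: 20 db 1c 20
  t2: 20 20 db 1c

RES = [ 0x20  0x20  0xdb  0x1c ]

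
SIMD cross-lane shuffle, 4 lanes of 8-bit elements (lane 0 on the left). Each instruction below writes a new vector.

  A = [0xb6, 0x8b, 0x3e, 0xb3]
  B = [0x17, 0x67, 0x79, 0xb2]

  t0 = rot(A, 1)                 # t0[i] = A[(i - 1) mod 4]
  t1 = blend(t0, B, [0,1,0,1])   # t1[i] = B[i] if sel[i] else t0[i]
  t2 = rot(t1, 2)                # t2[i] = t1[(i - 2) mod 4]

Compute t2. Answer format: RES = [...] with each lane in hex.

RES = [ 0x8b  0xb2  0xb3  0x67 ]

t0 = [0xb3, 0xb6, 0x8b, 0x3e]
t1 = [0xb3, 0x67, 0x8b, 0xb2]
t2 = [0x8b, 0xb2, 0xb3, 0x67]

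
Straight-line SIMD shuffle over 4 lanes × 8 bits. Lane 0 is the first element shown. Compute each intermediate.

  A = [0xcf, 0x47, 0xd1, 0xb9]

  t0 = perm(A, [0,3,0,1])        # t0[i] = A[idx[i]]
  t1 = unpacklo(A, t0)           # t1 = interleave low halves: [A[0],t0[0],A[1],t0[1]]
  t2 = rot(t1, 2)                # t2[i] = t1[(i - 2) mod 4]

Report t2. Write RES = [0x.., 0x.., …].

→ t0 |cf|b9|cf|47|
→ t1 |cf|cf|47|b9|
→ t2 |47|b9|cf|cf|

RES = [0x47, 0xb9, 0xcf, 0xcf]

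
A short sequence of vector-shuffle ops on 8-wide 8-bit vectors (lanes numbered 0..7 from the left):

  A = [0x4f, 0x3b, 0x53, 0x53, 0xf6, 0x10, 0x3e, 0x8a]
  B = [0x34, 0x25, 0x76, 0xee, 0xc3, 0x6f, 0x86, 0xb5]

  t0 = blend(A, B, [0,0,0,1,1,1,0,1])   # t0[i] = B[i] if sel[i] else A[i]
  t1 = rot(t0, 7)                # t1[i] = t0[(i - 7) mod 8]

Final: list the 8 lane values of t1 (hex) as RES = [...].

RES = [0x3b, 0x53, 0xee, 0xc3, 0x6f, 0x3e, 0xb5, 0x4f]

→ t0 |4f|3b|53|ee|c3|6f|3e|b5|
→ t1 |3b|53|ee|c3|6f|3e|b5|4f|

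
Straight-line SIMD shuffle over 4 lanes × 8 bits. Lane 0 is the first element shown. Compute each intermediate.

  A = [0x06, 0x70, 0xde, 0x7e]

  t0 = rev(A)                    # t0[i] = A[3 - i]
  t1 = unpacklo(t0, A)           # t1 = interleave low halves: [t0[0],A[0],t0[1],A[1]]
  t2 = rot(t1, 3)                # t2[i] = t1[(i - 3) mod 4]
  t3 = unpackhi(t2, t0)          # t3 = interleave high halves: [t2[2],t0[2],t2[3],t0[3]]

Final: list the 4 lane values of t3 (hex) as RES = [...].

  t0: 7e de 70 06
  t1: 7e 06 de 70
  t2: 06 de 70 7e
  t3: 70 70 7e 06

RES = [ 0x70  0x70  0x7e  0x06 ]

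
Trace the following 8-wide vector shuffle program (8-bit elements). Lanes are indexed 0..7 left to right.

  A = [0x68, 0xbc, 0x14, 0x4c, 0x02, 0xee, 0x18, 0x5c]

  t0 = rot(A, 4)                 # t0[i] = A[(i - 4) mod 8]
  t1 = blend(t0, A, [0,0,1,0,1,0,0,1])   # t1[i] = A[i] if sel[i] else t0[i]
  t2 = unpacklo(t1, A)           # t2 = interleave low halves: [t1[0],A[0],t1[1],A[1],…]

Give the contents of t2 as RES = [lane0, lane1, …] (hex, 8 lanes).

RES = [ 0x02  0x68  0xee  0xbc  0x14  0x14  0x5c  0x4c ]

t0 = [0x02, 0xee, 0x18, 0x5c, 0x68, 0xbc, 0x14, 0x4c]
t1 = [0x02, 0xee, 0x14, 0x5c, 0x02, 0xbc, 0x14, 0x5c]
t2 = [0x02, 0x68, 0xee, 0xbc, 0x14, 0x14, 0x5c, 0x4c]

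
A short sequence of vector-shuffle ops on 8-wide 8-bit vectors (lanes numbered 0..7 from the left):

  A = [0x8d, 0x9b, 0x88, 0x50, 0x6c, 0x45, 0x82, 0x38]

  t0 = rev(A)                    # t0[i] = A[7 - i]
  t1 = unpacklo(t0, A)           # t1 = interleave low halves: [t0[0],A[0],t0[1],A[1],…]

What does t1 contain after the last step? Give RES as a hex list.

  t0: 38 82 45 6c 50 88 9b 8d
  t1: 38 8d 82 9b 45 88 6c 50

RES = [0x38, 0x8d, 0x82, 0x9b, 0x45, 0x88, 0x6c, 0x50]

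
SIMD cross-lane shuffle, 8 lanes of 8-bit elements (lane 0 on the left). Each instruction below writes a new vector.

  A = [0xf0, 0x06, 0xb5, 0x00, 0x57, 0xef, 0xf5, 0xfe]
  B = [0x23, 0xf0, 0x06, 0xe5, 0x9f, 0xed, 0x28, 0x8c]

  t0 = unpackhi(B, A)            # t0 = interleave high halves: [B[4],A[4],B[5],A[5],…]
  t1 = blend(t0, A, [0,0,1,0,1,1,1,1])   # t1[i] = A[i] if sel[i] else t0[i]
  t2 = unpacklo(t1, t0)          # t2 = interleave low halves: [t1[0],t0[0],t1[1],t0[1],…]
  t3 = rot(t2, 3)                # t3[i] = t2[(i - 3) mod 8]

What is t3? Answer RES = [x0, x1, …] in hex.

RES = [ 0xed  0xef  0xef  0x9f  0x9f  0x57  0x57  0xb5 ]

  t0: 9f 57 ed ef 28 f5 8c fe
  t1: 9f 57 b5 ef 57 ef f5 fe
  t2: 9f 9f 57 57 b5 ed ef ef
  t3: ed ef ef 9f 9f 57 57 b5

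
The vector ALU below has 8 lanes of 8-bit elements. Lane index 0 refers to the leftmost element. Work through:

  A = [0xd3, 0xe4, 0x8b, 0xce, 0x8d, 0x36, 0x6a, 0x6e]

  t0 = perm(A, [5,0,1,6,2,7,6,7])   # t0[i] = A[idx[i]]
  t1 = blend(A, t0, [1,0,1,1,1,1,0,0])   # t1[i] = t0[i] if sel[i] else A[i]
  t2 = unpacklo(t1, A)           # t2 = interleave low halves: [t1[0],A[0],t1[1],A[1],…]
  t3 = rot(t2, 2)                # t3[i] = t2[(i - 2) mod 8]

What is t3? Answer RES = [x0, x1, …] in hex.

RES = [0x6a, 0xce, 0x36, 0xd3, 0xe4, 0xe4, 0xe4, 0x8b]

t0 = [0x36, 0xd3, 0xe4, 0x6a, 0x8b, 0x6e, 0x6a, 0x6e]
t1 = [0x36, 0xe4, 0xe4, 0x6a, 0x8b, 0x6e, 0x6a, 0x6e]
t2 = [0x36, 0xd3, 0xe4, 0xe4, 0xe4, 0x8b, 0x6a, 0xce]
t3 = [0x6a, 0xce, 0x36, 0xd3, 0xe4, 0xe4, 0xe4, 0x8b]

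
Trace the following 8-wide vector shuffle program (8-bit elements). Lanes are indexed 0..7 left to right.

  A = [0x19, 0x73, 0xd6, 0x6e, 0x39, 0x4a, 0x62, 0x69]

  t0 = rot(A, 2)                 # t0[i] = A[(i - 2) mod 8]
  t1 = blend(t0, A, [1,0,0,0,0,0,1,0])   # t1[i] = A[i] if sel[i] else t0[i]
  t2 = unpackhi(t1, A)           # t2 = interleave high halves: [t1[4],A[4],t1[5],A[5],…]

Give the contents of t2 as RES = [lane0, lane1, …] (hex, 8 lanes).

t0 = [0x62, 0x69, 0x19, 0x73, 0xd6, 0x6e, 0x39, 0x4a]
t1 = [0x19, 0x69, 0x19, 0x73, 0xd6, 0x6e, 0x62, 0x4a]
t2 = [0xd6, 0x39, 0x6e, 0x4a, 0x62, 0x62, 0x4a, 0x69]

RES = [0xd6, 0x39, 0x6e, 0x4a, 0x62, 0x62, 0x4a, 0x69]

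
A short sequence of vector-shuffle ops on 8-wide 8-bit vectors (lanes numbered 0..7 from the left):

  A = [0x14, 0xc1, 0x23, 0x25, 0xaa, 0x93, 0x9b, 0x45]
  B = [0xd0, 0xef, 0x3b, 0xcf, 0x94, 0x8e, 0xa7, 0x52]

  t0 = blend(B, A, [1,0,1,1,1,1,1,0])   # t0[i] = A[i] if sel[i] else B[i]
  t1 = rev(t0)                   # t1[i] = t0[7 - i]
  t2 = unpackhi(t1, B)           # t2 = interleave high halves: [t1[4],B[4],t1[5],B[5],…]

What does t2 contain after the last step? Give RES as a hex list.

RES = [0x25, 0x94, 0x23, 0x8e, 0xef, 0xa7, 0x14, 0x52]

→ t0 |14|ef|23|25|aa|93|9b|52|
→ t1 |52|9b|93|aa|25|23|ef|14|
→ t2 |25|94|23|8e|ef|a7|14|52|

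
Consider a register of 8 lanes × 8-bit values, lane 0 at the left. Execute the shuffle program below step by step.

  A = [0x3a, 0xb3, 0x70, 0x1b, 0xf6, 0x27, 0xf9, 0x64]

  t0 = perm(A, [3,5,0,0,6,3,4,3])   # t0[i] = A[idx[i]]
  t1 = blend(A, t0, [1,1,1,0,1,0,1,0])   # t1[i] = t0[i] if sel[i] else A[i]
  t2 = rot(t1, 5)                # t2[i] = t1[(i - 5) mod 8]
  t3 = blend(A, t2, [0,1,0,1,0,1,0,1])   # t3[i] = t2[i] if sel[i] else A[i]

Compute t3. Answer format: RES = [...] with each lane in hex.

→ t0 |1b|27|3a|3a|f9|1b|f6|1b|
→ t1 |1b|27|3a|1b|f9|27|f6|64|
→ t2 |1b|f9|27|f6|64|1b|27|3a|
→ t3 |3a|f9|70|f6|f6|1b|f9|3a|

RES = [0x3a, 0xf9, 0x70, 0xf6, 0xf6, 0x1b, 0xf9, 0x3a]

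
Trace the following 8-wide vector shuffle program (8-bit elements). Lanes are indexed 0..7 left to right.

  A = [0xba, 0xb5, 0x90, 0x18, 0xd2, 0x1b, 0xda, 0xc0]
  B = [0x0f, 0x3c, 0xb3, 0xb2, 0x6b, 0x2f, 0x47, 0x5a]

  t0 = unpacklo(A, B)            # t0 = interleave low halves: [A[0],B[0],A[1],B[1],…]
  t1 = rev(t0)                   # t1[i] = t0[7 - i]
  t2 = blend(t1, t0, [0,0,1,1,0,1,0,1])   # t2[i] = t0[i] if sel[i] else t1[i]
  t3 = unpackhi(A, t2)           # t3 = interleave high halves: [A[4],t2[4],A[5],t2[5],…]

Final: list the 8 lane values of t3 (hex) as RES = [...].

  t0: ba 0f b5 3c 90 b3 18 b2
  t1: b2 18 b3 90 3c b5 0f ba
  t2: b2 18 b5 3c 3c b3 0f b2
  t3: d2 3c 1b b3 da 0f c0 b2

RES = [ 0xd2  0x3c  0x1b  0xb3  0xda  0x0f  0xc0  0xb2 ]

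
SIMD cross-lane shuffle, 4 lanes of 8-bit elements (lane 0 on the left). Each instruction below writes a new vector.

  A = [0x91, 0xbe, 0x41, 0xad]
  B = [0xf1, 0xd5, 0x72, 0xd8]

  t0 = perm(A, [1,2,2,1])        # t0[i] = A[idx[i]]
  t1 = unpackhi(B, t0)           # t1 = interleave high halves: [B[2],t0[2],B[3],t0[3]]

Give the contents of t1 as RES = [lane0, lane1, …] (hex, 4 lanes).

t0 = [0xbe, 0x41, 0x41, 0xbe]
t1 = [0x72, 0x41, 0xd8, 0xbe]

RES = [0x72, 0x41, 0xd8, 0xbe]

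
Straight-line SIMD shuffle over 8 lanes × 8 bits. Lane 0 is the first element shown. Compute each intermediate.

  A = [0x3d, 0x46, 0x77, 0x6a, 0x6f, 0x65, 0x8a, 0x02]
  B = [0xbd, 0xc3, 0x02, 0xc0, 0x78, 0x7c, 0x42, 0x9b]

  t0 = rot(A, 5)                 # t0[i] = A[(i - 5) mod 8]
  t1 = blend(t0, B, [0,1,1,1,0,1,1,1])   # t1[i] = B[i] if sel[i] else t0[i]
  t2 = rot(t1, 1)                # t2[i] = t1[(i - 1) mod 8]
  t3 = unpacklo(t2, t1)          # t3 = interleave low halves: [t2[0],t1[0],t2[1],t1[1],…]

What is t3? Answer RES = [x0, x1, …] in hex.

→ t0 |6a|6f|65|8a|02|3d|46|77|
→ t1 |6a|c3|02|c0|02|7c|42|9b|
→ t2 |9b|6a|c3|02|c0|02|7c|42|
→ t3 |9b|6a|6a|c3|c3|02|02|c0|

RES = [ 0x9b  0x6a  0x6a  0xc3  0xc3  0x02  0x02  0xc0 ]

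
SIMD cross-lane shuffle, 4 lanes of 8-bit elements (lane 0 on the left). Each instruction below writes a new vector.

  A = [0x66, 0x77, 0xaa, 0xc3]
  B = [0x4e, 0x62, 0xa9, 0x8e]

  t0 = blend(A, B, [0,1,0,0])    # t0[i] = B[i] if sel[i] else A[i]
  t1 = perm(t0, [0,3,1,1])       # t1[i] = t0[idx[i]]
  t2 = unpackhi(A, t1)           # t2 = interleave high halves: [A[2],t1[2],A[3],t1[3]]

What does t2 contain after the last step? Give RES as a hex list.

RES = [0xaa, 0x62, 0xc3, 0x62]

t0 = [0x66, 0x62, 0xaa, 0xc3]
t1 = [0x66, 0xc3, 0x62, 0x62]
t2 = [0xaa, 0x62, 0xc3, 0x62]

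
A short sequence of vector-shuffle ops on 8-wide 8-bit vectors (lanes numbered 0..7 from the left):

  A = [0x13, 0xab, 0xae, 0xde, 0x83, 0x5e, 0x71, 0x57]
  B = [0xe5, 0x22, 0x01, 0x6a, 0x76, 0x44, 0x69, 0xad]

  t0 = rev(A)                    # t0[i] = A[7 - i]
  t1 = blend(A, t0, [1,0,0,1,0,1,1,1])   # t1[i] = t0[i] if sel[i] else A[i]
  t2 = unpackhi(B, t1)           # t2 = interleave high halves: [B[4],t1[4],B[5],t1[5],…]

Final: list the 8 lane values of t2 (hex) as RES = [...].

→ t0 |57|71|5e|83|de|ae|ab|13|
→ t1 |57|ab|ae|83|83|ae|ab|13|
→ t2 |76|83|44|ae|69|ab|ad|13|

RES = [0x76, 0x83, 0x44, 0xae, 0x69, 0xab, 0xad, 0x13]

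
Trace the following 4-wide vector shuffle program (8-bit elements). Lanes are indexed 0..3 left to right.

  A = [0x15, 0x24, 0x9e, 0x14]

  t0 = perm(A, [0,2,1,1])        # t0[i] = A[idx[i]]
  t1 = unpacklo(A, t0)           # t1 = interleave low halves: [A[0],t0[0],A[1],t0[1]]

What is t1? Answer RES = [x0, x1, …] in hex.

RES = [ 0x15  0x15  0x24  0x9e ]

→ t0 |15|9e|24|24|
→ t1 |15|15|24|9e|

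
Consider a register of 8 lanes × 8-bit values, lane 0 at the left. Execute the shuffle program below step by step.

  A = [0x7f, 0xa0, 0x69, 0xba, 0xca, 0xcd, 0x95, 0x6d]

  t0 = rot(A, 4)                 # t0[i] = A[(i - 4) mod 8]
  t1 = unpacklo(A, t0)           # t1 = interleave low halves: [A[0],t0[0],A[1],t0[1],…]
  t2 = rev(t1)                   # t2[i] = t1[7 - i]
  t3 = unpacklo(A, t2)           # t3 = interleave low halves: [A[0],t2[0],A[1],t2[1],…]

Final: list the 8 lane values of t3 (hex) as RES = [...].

RES = [ 0x7f  0x6d  0xa0  0xba  0x69  0x95  0xba  0x69 ]

t0 = [0xca, 0xcd, 0x95, 0x6d, 0x7f, 0xa0, 0x69, 0xba]
t1 = [0x7f, 0xca, 0xa0, 0xcd, 0x69, 0x95, 0xba, 0x6d]
t2 = [0x6d, 0xba, 0x95, 0x69, 0xcd, 0xa0, 0xca, 0x7f]
t3 = [0x7f, 0x6d, 0xa0, 0xba, 0x69, 0x95, 0xba, 0x69]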